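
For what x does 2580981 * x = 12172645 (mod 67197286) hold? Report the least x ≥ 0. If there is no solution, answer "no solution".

gcd(2580981, 67197286):
67197286 = 26·2580981 + 91780
2580981 = 28·91780 + 11141
91780 = 8·11141 + 2652
11141 = 4·2652 + 533
2652 = 4·533 + 520
533 = 1·520 + 13
520 = 40·13 + 0
gcd = 13, but 13 ∤ 12172645, so the congruence has no solution.

no solution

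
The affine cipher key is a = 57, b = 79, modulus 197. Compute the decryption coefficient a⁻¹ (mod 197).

159

Run Euclid on (197, 57):
197 = 3·57 + 26
57 = 2·26 + 5
26 = 5·5 + 1
5 = 5·1 + 0
The gcd is 1. Working backward:
1 = 26 − 5·5
1 = −5·57 + 11·26
1 = 11·197 − 38·57
Hence 57⁻¹ ≡ -38 ≡ 159 (mod 197).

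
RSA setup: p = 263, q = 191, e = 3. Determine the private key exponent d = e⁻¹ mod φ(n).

33187

φ(n) = (p−1)(q−1) = 262·190 = 49780.
Need d with 3·d ≡ 1 (mod 49780). Apply the extended Euclidean algorithm:
49780 = 16593×3 + 1
3 = 3×1 + 0
Back-substitute:
1 = 49780 − 16593·3
So 3·(-16593) ≡ 1 (mod 49780), hence d ≡ -16593 ≡ 33187 (mod 49780).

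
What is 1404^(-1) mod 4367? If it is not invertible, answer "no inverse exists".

1944

Run Euclid on (4367, 1404):
4367 = 3*1404 + 155
1404 = 9*155 + 9
155 = 17*9 + 2
9 = 4*2 + 1
2 = 2*1 + 0
Since gcd(1404, 4367) = 1, back-substitute to write 1 as a combination:
1 = 9 − 4·2
1 = −4·155 + 69·9
1 = 69·1404 − 625·155
1 = −625·4367 + 1944·1404
So 1404·1944 ≡ 1 (mod 4367).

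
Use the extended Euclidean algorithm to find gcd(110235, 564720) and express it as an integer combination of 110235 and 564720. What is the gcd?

Euclidean algorithm:
564720 = 5·110235 + 13545
110235 = 8·13545 + 1875
13545 = 7·1875 + 420
1875 = 4·420 + 195
420 = 2·195 + 30
195 = 6·30 + 15
30 = 2·15 + 0
gcd(110235, 564720) = 15.
Working backward:
15 = 195 − 6·30
15 = −6·420 + 13·195
15 = 13·1875 − 58·420
15 = −58·13545 + 419·1875
15 = 419·110235 − 3410·13545
15 = −3410·564720 + 17469·110235
So 15 = (-3410)·564720 + (17469)·110235.

15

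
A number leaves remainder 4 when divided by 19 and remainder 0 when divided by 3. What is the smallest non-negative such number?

42

Write x = 4 + 19·k. Then 19·k ≡ 0 − 4 ≡ 2 (mod 3).
Need 19⁻¹ mod 3. Extended Euclid on (3, 1):
3 = 3×1 + 0
19⁻¹ ≡ 1 (mod 3), so k ≡ 1·2 ≡ 2 (mod 3).
x = 4 + 19·2 = 42.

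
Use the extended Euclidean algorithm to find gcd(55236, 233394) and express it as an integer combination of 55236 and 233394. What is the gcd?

Apply Euclid's algorithm to 233394 and 55236:
233394 = 4·55236 + 12450
55236 = 4·12450 + 5436
12450 = 2·5436 + 1578
5436 = 3·1578 + 702
1578 = 2·702 + 174
702 = 4·174 + 6
174 = 29·6 + 0
gcd(55236, 233394) = 6.
Working backward:
6 = 702 − 4·174
6 = −4·1578 + 9·702
6 = 9·5436 − 31·1578
6 = −31·12450 + 71·5436
6 = 71·55236 − 315·12450
6 = −315·233394 + 1331·55236
So 6 = (-315)·233394 + (1331)·55236.

6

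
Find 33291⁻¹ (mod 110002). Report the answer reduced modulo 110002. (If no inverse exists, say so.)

58145

Extended Euclidean algorithm:
110002 = 3·33291 + 10129
33291 = 3·10129 + 2904
10129 = 3·2904 + 1417
2904 = 2·1417 + 70
1417 = 20·70 + 17
70 = 4·17 + 2
17 = 8·2 + 1
2 = 2·1 + 0
Since gcd(33291, 110002) = 1, back-substitute to write 1 as a combination:
1 = 17 − 8·2
1 = −8·70 + 33·17
1 = 33·1417 − 668·70
1 = −668·2904 + 1369·1417
1 = 1369·10129 − 4775·2904
1 = −4775·33291 + 15694·10129
1 = 15694·110002 − 51857·33291
Hence 33291⁻¹ ≡ -51857 ≡ 58145 (mod 110002).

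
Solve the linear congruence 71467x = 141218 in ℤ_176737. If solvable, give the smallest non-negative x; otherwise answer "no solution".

First find gcd(71467, 176737):
176737 = 2·71467 + 33803
71467 = 2·33803 + 3861
33803 = 8·3861 + 2915
3861 = 1·2915 + 946
2915 = 3·946 + 77
946 = 12·77 + 22
77 = 3·22 + 11
22 = 2·11 + 0
gcd = 11 and 11 | 141218, so solutions exist. Divide through by 11: 6497x ≡ 12838 (mod 16067).
Now find 6497⁻¹ mod 16067:
16067 = 2·6497 + 3073
6497 = 2·3073 + 351
3073 = 8·351 + 265
351 = 1·265 + 86
265 = 3·86 + 7
86 = 12·7 + 2
7 = 3·2 + 1
2 = 2·1 + 0
Back-substitute:
1 = 7 − 3·2
1 = −3·86 + 37·7
1 = 37·265 − 114·86
1 = −114·351 + 151·265
1 = 151·3073 − 1322·351
1 = −1322·6497 + 2795·3073
1 = 2795·16067 − 6912·6497
So 6497·(-6912) ≡ 1 (mod 16067), i.e. 6497⁻¹ ≡ 9155.
Then x ≡ 9155·12838 ≡ 1785 (mod 16067); the smallest non-negative solution is x = 1785.

1785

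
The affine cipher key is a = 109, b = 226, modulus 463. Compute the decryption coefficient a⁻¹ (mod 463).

Run Euclid on (463, 109):
463 = 4·109 + 27
109 = 4·27 + 1
27 = 27·1 + 0
Since gcd(109, 463) = 1, back-substitute to write 1 as a combination:
1 = 109 − 4·27
1 = −4·463 + 17·109
So 109·17 ≡ 1 (mod 463).

17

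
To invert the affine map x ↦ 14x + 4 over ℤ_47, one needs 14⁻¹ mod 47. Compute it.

Run Euclid on (47, 14):
47 = 3*14 + 5
14 = 2*5 + 4
5 = 1*4 + 1
4 = 4*1 + 0
gcd = 1, so the inverse exists. Back-substitute:
1 = 5 − 4
1 = −14 + 3·5
1 = 3·47 − 10·14
Hence 14⁻¹ ≡ -10 ≡ 37 (mod 47).

37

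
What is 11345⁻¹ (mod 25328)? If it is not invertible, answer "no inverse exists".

Apply the Euclidean algorithm to 25328 and 11345:
25328 = 2×11345 + 2638
11345 = 4×2638 + 793
2638 = 3×793 + 259
793 = 3×259 + 16
259 = 16×16 + 3
16 = 5×3 + 1
3 = 3×1 + 0
The gcd is 1. Working backward:
1 = 16 − 5·3
1 = −5·259 + 81·16
1 = 81·793 − 248·259
1 = −248·2638 + 825·793
1 = 825·11345 − 3548·2638
1 = −3548·25328 + 7921·11345
So 11345·7921 ≡ 1 (mod 25328).

7921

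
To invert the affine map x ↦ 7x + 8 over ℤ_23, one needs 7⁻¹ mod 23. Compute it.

Run Euclid on (23, 7):
23 = 3·7 + 2
7 = 3·2 + 1
2 = 2·1 + 0
The gcd is 1. Working backward:
1 = 7 − 3·2
1 = −3·23 + 10·7
So 7·10 ≡ 1 (mod 23).

10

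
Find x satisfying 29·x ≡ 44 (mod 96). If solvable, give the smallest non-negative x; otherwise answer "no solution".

28

First find gcd(29, 96):
96 = 3*29 + 9
29 = 3*9 + 2
9 = 4*2 + 1
2 = 2*1 + 0
gcd = 1, so a unique solution mod 96 exists.
Back-substitute for the Bézout coefficients:
1 = 9 − 4·2
1 = −4·29 + 13·9
1 = 13·96 − 43·29
So 29·(-43) ≡ 1 (mod 96), giving 29⁻¹ ≡ 53.
x ≡ 29⁻¹·44 ≡ 53·44 ≡ 28 (mod 96).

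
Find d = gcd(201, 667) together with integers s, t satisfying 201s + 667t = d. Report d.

1

Apply Euclid's algorithm to 667 and 201:
667 = 3·201 + 64
201 = 3·64 + 9
64 = 7·9 + 1
9 = 9·1 + 0
gcd(201, 667) = 1.
Working backward:
1 = 64 − 7·9
1 = −7·201 + 22·64
1 = 22·667 − 73·201
So 1 = (22)·667 + (-73)·201.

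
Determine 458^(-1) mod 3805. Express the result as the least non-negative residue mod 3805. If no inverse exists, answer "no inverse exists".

gcd(3805, 458) by repeated division:
3805 = 8·458 + 141
458 = 3·141 + 35
141 = 4·35 + 1
35 = 35·1 + 0
Since gcd(458, 3805) = 1, back-substitute to write 1 as a combination:
1 = 141 − 4·35
1 = −4·458 + 13·141
1 = 13·3805 − 108·458
Hence 458⁻¹ ≡ -108 ≡ 3697 (mod 3805).

3697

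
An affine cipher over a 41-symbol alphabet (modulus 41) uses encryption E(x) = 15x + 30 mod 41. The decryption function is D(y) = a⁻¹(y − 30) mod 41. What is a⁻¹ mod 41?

Run Euclid on (41, 15):
41 = 2·15 + 11
15 = 1·11 + 4
11 = 2·4 + 3
4 = 1·3 + 1
3 = 3·1 + 0
Since gcd(15, 41) = 1, back-substitute to write 1 as a combination:
1 = 4 − 3
1 = −11 + 3·4
1 = 3·15 − 4·11
1 = −4·41 + 11·15
So 15·11 ≡ 1 (mod 41).

11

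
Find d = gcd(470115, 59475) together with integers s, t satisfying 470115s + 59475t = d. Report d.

Repeated division:
470115 = 7×59475 + 53790
59475 = 1×53790 + 5685
53790 = 9×5685 + 2625
5685 = 2×2625 + 435
2625 = 6×435 + 15
435 = 29×15 + 0
gcd(470115, 59475) = 15.
Express as a combination:
15 = 2625 − 6·435
15 = −6·5685 + 13·2625
15 = 13·53790 − 123·5685
15 = −123·59475 + 136·53790
15 = 136·470115 − 1075·59475
So 15 = (136)·470115 + (-1075)·59475.

15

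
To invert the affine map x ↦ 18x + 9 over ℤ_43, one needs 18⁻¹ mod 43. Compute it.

12

Run Euclid on (43, 18):
43 = 2×18 + 7
18 = 2×7 + 4
7 = 1×4 + 3
4 = 1×3 + 1
3 = 3×1 + 0
gcd = 1, so the inverse exists. Back-substitute:
1 = 4 − 3
1 = −7 + 2·4
1 = 2·18 − 5·7
1 = −5·43 + 12·18
So 18·12 ≡ 1 (mod 43).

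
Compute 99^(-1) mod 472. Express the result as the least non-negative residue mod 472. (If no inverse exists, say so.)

267

Run Euclid on (472, 99):
472 = 4×99 + 76
99 = 1×76 + 23
76 = 3×23 + 7
23 = 3×7 + 2
7 = 3×2 + 1
2 = 2×1 + 0
Since gcd(99, 472) = 1, back-substitute to write 1 as a combination:
1 = 7 − 3·2
1 = −3·23 + 10·7
1 = 10·76 − 33·23
1 = −33·99 + 43·76
1 = 43·472 − 205·99
Hence 99⁻¹ ≡ -205 ≡ 267 (mod 472).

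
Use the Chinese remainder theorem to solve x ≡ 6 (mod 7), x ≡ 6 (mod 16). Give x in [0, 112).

6

Write x = 6 + 7·k. Then 7·k ≡ 6 − 6 ≡ 0 (mod 16).
Need 7⁻¹ mod 16. Extended Euclid on (16, 7):
16 = 2·7 + 2
7 = 3·2 + 1
2 = 2·1 + 0
Back-substitute:
1 = 7 − 3·2
1 = −3·16 + 7·7
7⁻¹ ≡ 7 (mod 16), so k ≡ 7·0 ≡ 0 (mod 16).
x = 6 + 7·0 = 6.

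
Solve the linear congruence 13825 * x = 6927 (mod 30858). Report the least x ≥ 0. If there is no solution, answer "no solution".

26073

First find gcd(13825, 30858):
30858 = 2×13825 + 3208
13825 = 4×3208 + 993
3208 = 3×993 + 229
993 = 4×229 + 77
229 = 2×77 + 75
77 = 1×75 + 2
75 = 37×2 + 1
2 = 2×1 + 0
gcd = 1, so a unique solution mod 30858 exists.
Back-substitute for the Bézout coefficients:
1 = 75 − 37·2
1 = −37·77 + 38·75
1 = 38·229 − 113·77
1 = −113·993 + 490·229
1 = 490·3208 − 1583·993
1 = −1583·13825 + 6822·3208
1 = 6822·30858 − 15227·13825
So 13825·(-15227) ≡ 1 (mod 30858), giving 13825⁻¹ ≡ 15631.
x ≡ 13825⁻¹·6927 ≡ 15631·6927 ≡ 26073 (mod 30858).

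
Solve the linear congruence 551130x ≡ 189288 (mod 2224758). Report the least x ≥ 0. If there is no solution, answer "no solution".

119786

First find gcd(551130, 2224758):
2224758 = 4*551130 + 20238
551130 = 27*20238 + 4704
20238 = 4*4704 + 1422
4704 = 3*1422 + 438
1422 = 3*438 + 108
438 = 4*108 + 6
108 = 18*6 + 0
gcd = 6 and 6 | 189288, so solutions exist. Divide through by 6: 91855x ≡ 31548 (mod 370793).
Now find 91855⁻¹ mod 370793:
370793 = 4*91855 + 3373
91855 = 27*3373 + 784
3373 = 4*784 + 237
784 = 3*237 + 73
237 = 3*73 + 18
73 = 4*18 + 1
18 = 18*1 + 0
Back-substitute:
1 = 73 − 4·18
1 = −4·237 + 13·73
1 = 13·784 − 43·237
1 = −43·3373 + 185·784
1 = 185·91855 − 5038·3373
1 = −5038·370793 + 20337·91855
So 91855⁻¹ ≡ 20337 (mod 370793).
Then x ≡ 20337·31548 ≡ 119786 (mod 370793); the smallest non-negative solution is x = 119786.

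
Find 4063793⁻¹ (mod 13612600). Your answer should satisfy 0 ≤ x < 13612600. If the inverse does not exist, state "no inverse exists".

Run Euclid on (13612600, 4063793):
13612600 = 3*4063793 + 1421221
4063793 = 2*1421221 + 1221351
1421221 = 1*1221351 + 199870
1221351 = 6*199870 + 22131
199870 = 9*22131 + 691
22131 = 32*691 + 19
691 = 36*19 + 7
19 = 2*7 + 5
7 = 1*5 + 2
5 = 2*2 + 1
2 = 2*1 + 0
gcd = 1, so the inverse exists. Back-substitute:
1 = 5 − 2·2
1 = −2·7 + 3·5
1 = 3·19 − 8·7
1 = −8·691 + 291·19
1 = 291·22131 − 9320·691
1 = −9320·199870 + 84171·22131
1 = 84171·1221351 − 514346·199870
1 = −514346·1421221 + 598517·1221351
1 = 598517·4063793 − 1711380·1421221
1 = −1711380·13612600 + 5732657·4063793
So 4063793·5732657 ≡ 1 (mod 13612600).

5732657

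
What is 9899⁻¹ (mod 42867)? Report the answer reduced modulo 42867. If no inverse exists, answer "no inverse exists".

Extended Euclidean algorithm:
42867 = 4*9899 + 3271
9899 = 3*3271 + 86
3271 = 38*86 + 3
86 = 28*3 + 2
3 = 1*2 + 1
2 = 2*1 + 0
The gcd is 1. Working backward:
1 = 3 − 2
1 = −86 + 29·3
1 = 29·3271 − 1103·86
1 = −1103·9899 + 3338·3271
1 = 3338·42867 − 14455·9899
So 9899·(-14455) ≡ 1 (mod 42867), and -14455 ≡ 28412 (mod 42867).

28412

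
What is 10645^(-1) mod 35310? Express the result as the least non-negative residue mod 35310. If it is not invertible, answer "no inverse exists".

Euclidean algorithm on 35310, 10645:
35310 = 3×10645 + 3375
10645 = 3×3375 + 520
3375 = 6×520 + 255
520 = 2×255 + 10
255 = 25×10 + 5
10 = 2×5 + 0
Since gcd = 5 > 1, 10645 is not a unit mod 35310.

no inverse exists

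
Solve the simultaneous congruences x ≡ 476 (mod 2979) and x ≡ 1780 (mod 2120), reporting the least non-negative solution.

Write x = 476 + 2979·k. Then 2979·k ≡ 1780 − 476 ≡ 1304 (mod 2120).
Need 2979⁻¹ mod 2120. Extended Euclid on (2120, 859):
2120 = 2*859 + 402
859 = 2*402 + 55
402 = 7*55 + 17
55 = 3*17 + 4
17 = 4*4 + 1
4 = 4*1 + 0
Back-substitute:
1 = 17 − 4·4
1 = −4·55 + 13·17
1 = 13·402 − 95·55
1 = −95·859 + 203·402
1 = 203·2120 − 501·859
2979⁻¹ ≡ 1619 (mod 2120), so k ≡ 1619·1304 ≡ 1776 (mod 2120).
x = 476 + 2979·1776 = 5291180.

5291180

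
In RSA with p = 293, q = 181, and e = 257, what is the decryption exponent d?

44993

φ(n) = (p−1)(q−1) = 292·180 = 52560.
Need d with 257·d ≡ 1 (mod 52560). Apply the extended Euclidean algorithm:
52560 = 204*257 + 132
257 = 1*132 + 125
132 = 1*125 + 7
125 = 17*7 + 6
7 = 1*6 + 1
6 = 6*1 + 0
Back-substitute:
1 = 7 − 6
1 = −125 + 18·7
1 = 18·132 − 19·125
1 = −19·257 + 37·132
1 = 37·52560 − 7567·257
So 257·(-7567) ≡ 1 (mod 52560), hence d ≡ -7567 ≡ 44993 (mod 52560).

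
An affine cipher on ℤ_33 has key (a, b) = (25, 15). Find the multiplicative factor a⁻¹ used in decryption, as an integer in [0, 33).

4

Extended Euclidean algorithm:
33 = 1*25 + 8
25 = 3*8 + 1
8 = 8*1 + 0
Since gcd(25, 33) = 1, back-substitute to write 1 as a combination:
1 = 25 − 3·8
1 = −3·33 + 4·25
So 25·4 ≡ 1 (mod 33).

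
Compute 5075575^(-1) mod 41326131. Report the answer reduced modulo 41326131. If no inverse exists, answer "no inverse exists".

Apply the Euclidean algorithm to 41326131 and 5075575:
41326131 = 8×5075575 + 721531
5075575 = 7×721531 + 24858
721531 = 29×24858 + 649
24858 = 38×649 + 196
649 = 3×196 + 61
196 = 3×61 + 13
61 = 4×13 + 9
13 = 1×9 + 4
9 = 2×4 + 1
4 = 4×1 + 0
Since gcd(5075575, 41326131) = 1, back-substitute to write 1 as a combination:
1 = 9 − 2·4
1 = −2·13 + 3·9
1 = 3·61 − 14·13
1 = −14·196 + 45·61
1 = 45·649 − 149·196
1 = −149·24858 + 5707·649
1 = 5707·721531 − 165652·24858
1 = −165652·5075575 + 1165271·721531
1 = 1165271·41326131 − 9487820·5075575
Thus 5075575·(-9487820) ≡ 1 (mod 41326131); reducing, -9487820 mod 41326131 = 31838311.

31838311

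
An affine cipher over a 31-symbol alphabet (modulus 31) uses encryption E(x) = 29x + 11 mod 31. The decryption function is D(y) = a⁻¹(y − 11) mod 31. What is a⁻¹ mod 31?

gcd(31, 29) by repeated division:
31 = 1·29 + 2
29 = 14·2 + 1
2 = 2·1 + 0
gcd = 1, so the inverse exists. Back-substitute:
1 = 29 − 14·2
1 = −14·31 + 15·29
So 29·15 ≡ 1 (mod 31).

15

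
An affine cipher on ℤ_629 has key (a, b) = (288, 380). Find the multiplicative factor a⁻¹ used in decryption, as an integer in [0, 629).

356

Apply the Euclidean algorithm to 629 and 288:
629 = 2×288 + 53
288 = 5×53 + 23
53 = 2×23 + 7
23 = 3×7 + 2
7 = 3×2 + 1
2 = 2×1 + 0
The gcd is 1. Working backward:
1 = 7 − 3·2
1 = −3·23 + 10·7
1 = 10·53 − 23·23
1 = −23·288 + 125·53
1 = 125·629 − 273·288
Thus 288·(-273) ≡ 1 (mod 629); reducing, -273 mod 629 = 356.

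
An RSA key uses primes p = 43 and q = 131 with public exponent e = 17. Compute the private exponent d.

3533

φ(n) = (p−1)(q−1) = 42·130 = 5460.
Need d with 17·d ≡ 1 (mod 5460). Apply the extended Euclidean algorithm:
5460 = 321·17 + 3
17 = 5·3 + 2
3 = 1·2 + 1
2 = 2·1 + 0
Back-substitute:
1 = 3 − 2
1 = −17 + 6·3
1 = 6·5460 − 1927·17
So 17·(-1927) ≡ 1 (mod 5460), hence d ≡ -1927 ≡ 3533 (mod 5460).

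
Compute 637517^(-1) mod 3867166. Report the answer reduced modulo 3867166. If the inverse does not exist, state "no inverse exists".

Run Euclid on (3867166, 637517):
3867166 = 6×637517 + 42064
637517 = 15×42064 + 6557
42064 = 6×6557 + 2722
6557 = 2×2722 + 1113
2722 = 2×1113 + 496
1113 = 2×496 + 121
496 = 4×121 + 12
121 = 10×12 + 1
12 = 12×1 + 0
Since gcd(637517, 3867166) = 1, back-substitute to write 1 as a combination:
1 = 121 − 10·12
1 = −10·496 + 41·121
1 = 41·1113 − 92·496
1 = −92·2722 + 225·1113
1 = 225·6557 − 542·2722
1 = −542·42064 + 3477·6557
1 = 3477·637517 − 52697·42064
1 = −52697·3867166 + 319659·637517
So 637517·319659 ≡ 1 (mod 3867166).

319659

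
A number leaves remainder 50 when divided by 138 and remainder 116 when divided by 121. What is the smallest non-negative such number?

Write x = 50 + 138·k. Then 138·k ≡ 116 − 50 ≡ 66 (mod 121).
Need 138⁻¹ mod 121. Extended Euclid on (121, 17):
121 = 7×17 + 2
17 = 8×2 + 1
2 = 2×1 + 0
Back-substitute:
1 = 17 − 8·2
1 = −8·121 + 57·17
138⁻¹ ≡ 57 (mod 121), so k ≡ 57·66 ≡ 11 (mod 121).
x = 50 + 138·11 = 1568.

1568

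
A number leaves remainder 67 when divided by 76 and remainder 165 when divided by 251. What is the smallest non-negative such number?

10707

Write x = 67 + 76·k. Then 76·k ≡ 165 − 67 ≡ 98 (mod 251).
Need 76⁻¹ mod 251. Extended Euclid on (251, 76):
251 = 3×76 + 23
76 = 3×23 + 7
23 = 3×7 + 2
7 = 3×2 + 1
2 = 2×1 + 0
Back-substitute:
1 = 7 − 3·2
1 = −3·23 + 10·7
1 = 10·76 − 33·23
1 = −33·251 + 109·76
76⁻¹ ≡ 109 (mod 251), so k ≡ 109·98 ≡ 140 (mod 251).
x = 67 + 76·140 = 10707.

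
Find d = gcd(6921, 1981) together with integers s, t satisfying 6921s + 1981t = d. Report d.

Euclidean algorithm:
6921 = 3*1981 + 978
1981 = 2*978 + 25
978 = 39*25 + 3
25 = 8*3 + 1
3 = 3*1 + 0
gcd(6921, 1981) = 1.
Express as a combination:
1 = 25 − 8·3
1 = −8·978 + 313·25
1 = 313·1981 − 634·978
1 = −634·6921 + 2215·1981
So 1 = (-634)·6921 + (2215)·1981.

1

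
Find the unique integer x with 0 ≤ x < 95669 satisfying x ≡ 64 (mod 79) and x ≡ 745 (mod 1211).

83093

Write x = 64 + 79·k. Then 79·k ≡ 745 − 64 ≡ 681 (mod 1211).
Need 79⁻¹ mod 1211. Extended Euclid on (1211, 79):
1211 = 15*79 + 26
79 = 3*26 + 1
26 = 26*1 + 0
Back-substitute:
1 = 79 − 3·26
1 = −3·1211 + 46·79
79⁻¹ ≡ 46 (mod 1211), so k ≡ 46·681 ≡ 1051 (mod 1211).
x = 64 + 79·1051 = 83093.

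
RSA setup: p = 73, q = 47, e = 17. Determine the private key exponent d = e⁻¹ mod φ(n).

φ(n) = (p−1)(q−1) = 72·46 = 3312.
Need d with 17·d ≡ 1 (mod 3312). Apply the extended Euclidean algorithm:
3312 = 194×17 + 14
17 = 1×14 + 3
14 = 4×3 + 2
3 = 1×2 + 1
2 = 2×1 + 0
Back-substitute:
1 = 3 − 2
1 = −14 + 5·3
1 = 5·17 − 6·14
1 = −6·3312 + 1169·17
So 17·1169 ≡ 1 (mod 3312), hence d = 1169.

1169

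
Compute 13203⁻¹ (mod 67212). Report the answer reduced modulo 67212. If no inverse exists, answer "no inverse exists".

Compute gcd(13203, 67212):
67212 = 5*13203 + 1197
13203 = 11*1197 + 36
1197 = 33*36 + 9
36 = 4*9 + 0
The gcd is 9, not 1, hence no inverse exists.

no inverse exists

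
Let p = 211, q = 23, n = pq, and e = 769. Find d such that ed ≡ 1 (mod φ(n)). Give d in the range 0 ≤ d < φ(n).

φ(n) = (p−1)(q−1) = 210·22 = 4620.
Need d with 769·d ≡ 1 (mod 4620). Apply the extended Euclidean algorithm:
4620 = 6×769 + 6
769 = 128×6 + 1
6 = 6×1 + 0
Back-substitute:
1 = 769 − 128·6
1 = −128·4620 + 769·769
So 769·769 ≡ 1 (mod 4620), hence d = 769.

769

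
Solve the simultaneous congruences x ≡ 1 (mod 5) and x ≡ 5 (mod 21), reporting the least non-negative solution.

Write x = 1 + 5·k. Then 5·k ≡ 5 − 1 ≡ 4 (mod 21).
Need 5⁻¹ mod 21. Extended Euclid on (21, 5):
21 = 4·5 + 1
5 = 5·1 + 0
Back-substitute:
1 = 21 − 4·5
5⁻¹ ≡ 17 (mod 21), so k ≡ 17·4 ≡ 5 (mod 21).
x = 1 + 5·5 = 26.

26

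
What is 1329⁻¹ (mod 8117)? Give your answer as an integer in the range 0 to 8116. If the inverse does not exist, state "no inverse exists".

Apply the Euclidean algorithm to 8117 and 1329:
8117 = 6·1329 + 143
1329 = 9·143 + 42
143 = 3·42 + 17
42 = 2·17 + 8
17 = 2·8 + 1
8 = 8·1 + 0
The gcd is 1. Working backward:
1 = 17 − 2·8
1 = −2·42 + 5·17
1 = 5·143 − 17·42
1 = −17·1329 + 158·143
1 = 158·8117 − 965·1329
Thus 1329·(-965) ≡ 1 (mod 8117); reducing, -965 mod 8117 = 7152.

7152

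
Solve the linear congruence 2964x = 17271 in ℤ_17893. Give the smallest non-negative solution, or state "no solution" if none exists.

First find gcd(2964, 17893):
17893 = 6·2964 + 109
2964 = 27·109 + 21
109 = 5·21 + 4
21 = 5·4 + 1
4 = 4·1 + 0
gcd = 1, so a unique solution mod 17893 exists.
Back-substitute for the Bézout coefficients:
1 = 21 − 5·4
1 = −5·109 + 26·21
1 = 26·2964 − 707·109
1 = −707·17893 + 4268·2964
So 2964·(4268) ≡ 1 (mod 17893), giving 2964⁻¹ ≡ 4268.
x ≡ 2964⁻¹·17271 ≡ 4268·17271 ≡ 11361 (mod 17893).

11361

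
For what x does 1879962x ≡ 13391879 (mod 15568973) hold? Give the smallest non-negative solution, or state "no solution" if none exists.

no solution

gcd(1879962, 15568973):
15568973 = 8*1879962 + 529277
1879962 = 3*529277 + 292131
529277 = 1*292131 + 237146
292131 = 1*237146 + 54985
237146 = 4*54985 + 17206
54985 = 3*17206 + 3367
17206 = 5*3367 + 371
3367 = 9*371 + 28
371 = 13*28 + 7
28 = 4*7 + 0
gcd = 7, but 7 ∤ 13391879, so the congruence has no solution.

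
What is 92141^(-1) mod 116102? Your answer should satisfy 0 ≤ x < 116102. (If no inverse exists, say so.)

Euclidean algorithm on 116102, 92141:
116102 = 1*92141 + 23961
92141 = 3*23961 + 20258
23961 = 1*20258 + 3703
20258 = 5*3703 + 1743
3703 = 2*1743 + 217
1743 = 8*217 + 7
217 = 31*7 + 0
Since gcd = 7 > 1, 92141 is not a unit mod 116102.

no inverse exists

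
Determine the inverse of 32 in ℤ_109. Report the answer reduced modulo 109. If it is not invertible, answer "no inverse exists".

Extended Euclidean algorithm:
109 = 3*32 + 13
32 = 2*13 + 6
13 = 2*6 + 1
6 = 6*1 + 0
gcd = 1, so the inverse exists. Back-substitute:
1 = 13 − 2·6
1 = −2·32 + 5·13
1 = 5·109 − 17·32
Hence 32⁻¹ ≡ -17 ≡ 92 (mod 109).

92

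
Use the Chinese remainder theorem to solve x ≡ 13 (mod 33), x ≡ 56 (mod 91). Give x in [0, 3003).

Write x = 13 + 33·k. Then 33·k ≡ 56 − 13 ≡ 43 (mod 91).
Need 33⁻¹ mod 91. Extended Euclid on (91, 33):
91 = 2×33 + 25
33 = 1×25 + 8
25 = 3×8 + 1
8 = 8×1 + 0
Back-substitute:
1 = 25 − 3·8
1 = −3·33 + 4·25
1 = 4·91 − 11·33
33⁻¹ ≡ 80 (mod 91), so k ≡ 80·43 ≡ 73 (mod 91).
x = 13 + 33·73 = 2422.

2422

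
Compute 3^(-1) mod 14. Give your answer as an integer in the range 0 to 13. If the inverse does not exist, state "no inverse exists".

5

gcd(14, 3) by repeated division:
14 = 4·3 + 2
3 = 1·2 + 1
2 = 2·1 + 0
Since gcd(3, 14) = 1, back-substitute to write 1 as a combination:
1 = 3 − 2
1 = −14 + 5·3
So 3·5 ≡ 1 (mod 14).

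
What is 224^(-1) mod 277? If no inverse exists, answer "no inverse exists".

162

Apply the Euclidean algorithm to 277 and 224:
277 = 1·224 + 53
224 = 4·53 + 12
53 = 4·12 + 5
12 = 2·5 + 2
5 = 2·2 + 1
2 = 2·1 + 0
gcd = 1, so the inverse exists. Back-substitute:
1 = 5 − 2·2
1 = −2·12 + 5·5
1 = 5·53 − 22·12
1 = −22·224 + 93·53
1 = 93·277 − 115·224
Hence 224⁻¹ ≡ -115 ≡ 162 (mod 277).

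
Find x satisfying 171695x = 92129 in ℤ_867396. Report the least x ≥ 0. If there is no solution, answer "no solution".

First find gcd(171695, 867396):
867396 = 5·171695 + 8921
171695 = 19·8921 + 2196
8921 = 4·2196 + 137
2196 = 16·137 + 4
137 = 34·4 + 1
4 = 4·1 + 0
gcd = 1, so a unique solution mod 867396 exists.
Back-substitute for the Bézout coefficients:
1 = 137 − 34·4
1 = −34·2196 + 545·137
1 = 545·8921 − 2214·2196
1 = −2214·171695 + 42611·8921
1 = 42611·867396 − 215269·171695
So 171695·(-215269) ≡ 1 (mod 867396), giving 171695⁻¹ ≡ 652127.
x ≡ 171695⁻¹·92129 ≡ 652127·92129 ≡ 491839 (mod 867396).

491839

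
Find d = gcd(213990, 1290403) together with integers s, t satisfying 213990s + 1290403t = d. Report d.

Apply Euclid's algorithm to 1290403 and 213990:
1290403 = 6*213990 + 6463
213990 = 33*6463 + 711
6463 = 9*711 + 64
711 = 11*64 + 7
64 = 9*7 + 1
7 = 7*1 + 0
gcd(213990, 1290403) = 1.
Express as a combination:
1 = 64 − 9·7
1 = −9·711 + 100·64
1 = 100·6463 − 909·711
1 = −909·213990 + 30097·6463
1 = 30097·1290403 − 181491·213990
So 1 = (30097)·1290403 + (-181491)·213990.

1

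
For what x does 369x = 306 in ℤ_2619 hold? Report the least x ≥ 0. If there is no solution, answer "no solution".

86

First find gcd(369, 2619):
2619 = 7*369 + 36
369 = 10*36 + 9
36 = 4*9 + 0
gcd = 9 and 9 | 306, so solutions exist. Divide through by 9: 41x ≡ 34 (mod 291).
Now find 41⁻¹ mod 291:
291 = 7*41 + 4
41 = 10*4 + 1
4 = 4*1 + 0
Back-substitute:
1 = 41 − 10·4
1 = −10·291 + 71·41
So 41⁻¹ ≡ 71 (mod 291).
Then x ≡ 71·34 ≡ 86 (mod 291); the smallest non-negative solution is x = 86.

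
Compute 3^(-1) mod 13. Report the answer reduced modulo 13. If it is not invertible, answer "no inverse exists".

9

gcd(13, 3) by repeated division:
13 = 4·3 + 1
3 = 3·1 + 0
The gcd is 1. Working backward:
1 = 13 − 4·3
Thus 3·(-4) ≡ 1 (mod 13); reducing, -4 mod 13 = 9.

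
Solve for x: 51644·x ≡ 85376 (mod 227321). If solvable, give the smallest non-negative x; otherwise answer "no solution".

91416

First find gcd(51644, 227321):
227321 = 4*51644 + 20745
51644 = 2*20745 + 10154
20745 = 2*10154 + 437
10154 = 23*437 + 103
437 = 4*103 + 25
103 = 4*25 + 3
25 = 8*3 + 1
3 = 3*1 + 0
gcd = 1, so a unique solution mod 227321 exists.
Back-substitute for the Bézout coefficients:
1 = 25 − 8·3
1 = −8·103 + 33·25
1 = 33·437 − 140·103
1 = −140·10154 + 3253·437
1 = 3253·20745 − 6646·10154
1 = −6646·51644 + 16545·20745
1 = 16545·227321 − 72826·51644
So 51644·(-72826) ≡ 1 (mod 227321), giving 51644⁻¹ ≡ 154495.
x ≡ 51644⁻¹·85376 ≡ 154495·85376 ≡ 91416 (mod 227321).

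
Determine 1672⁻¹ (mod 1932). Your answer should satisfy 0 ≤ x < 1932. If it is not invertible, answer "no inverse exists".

Compute gcd(1672, 1932):
1932 = 1·1672 + 260
1672 = 6·260 + 112
260 = 2·112 + 36
112 = 3·36 + 4
36 = 9·4 + 0
Since gcd = 4 > 1, 1672 is not a unit mod 1932.

no inverse exists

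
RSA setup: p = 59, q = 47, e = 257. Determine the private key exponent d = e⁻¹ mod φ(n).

1225

φ(n) = (p−1)(q−1) = 58·46 = 2668.
Need d with 257·d ≡ 1 (mod 2668). Apply the extended Euclidean algorithm:
2668 = 10·257 + 98
257 = 2·98 + 61
98 = 1·61 + 37
61 = 1·37 + 24
37 = 1·24 + 13
24 = 1·13 + 11
13 = 1·11 + 2
11 = 5·2 + 1
2 = 2·1 + 0
Back-substitute:
1 = 11 − 5·2
1 = −5·13 + 6·11
1 = 6·24 − 11·13
1 = −11·37 + 17·24
1 = 17·61 − 28·37
1 = −28·98 + 45·61
1 = 45·257 − 118·98
1 = −118·2668 + 1225·257
So 257·1225 ≡ 1 (mod 2668), hence d = 1225.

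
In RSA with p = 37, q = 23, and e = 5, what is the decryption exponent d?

φ(n) = (p−1)(q−1) = 36·22 = 792.
Need d with 5·d ≡ 1 (mod 792). Apply the extended Euclidean algorithm:
792 = 158×5 + 2
5 = 2×2 + 1
2 = 2×1 + 0
Back-substitute:
1 = 5 − 2·2
1 = −2·792 + 317·5
So 5·317 ≡ 1 (mod 792), hence d = 317.

317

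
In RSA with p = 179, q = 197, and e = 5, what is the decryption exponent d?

φ(n) = (p−1)(q−1) = 178·196 = 34888.
Need d with 5·d ≡ 1 (mod 34888). Apply the extended Euclidean algorithm:
34888 = 6977×5 + 3
5 = 1×3 + 2
3 = 1×2 + 1
2 = 2×1 + 0
Back-substitute:
1 = 3 − 2
1 = −5 + 2·3
1 = 2·34888 − 13955·5
So 5·(-13955) ≡ 1 (mod 34888), hence d ≡ -13955 ≡ 20933 (mod 34888).

20933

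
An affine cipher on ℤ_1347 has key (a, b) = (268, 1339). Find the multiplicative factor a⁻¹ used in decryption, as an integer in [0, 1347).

769

Apply the Euclidean algorithm to 1347 and 268:
1347 = 5·268 + 7
268 = 38·7 + 2
7 = 3·2 + 1
2 = 2·1 + 0
Since gcd(268, 1347) = 1, back-substitute to write 1 as a combination:
1 = 7 − 3·2
1 = −3·268 + 115·7
1 = 115·1347 − 578·268
Thus 268·(-578) ≡ 1 (mod 1347); reducing, -578 mod 1347 = 769.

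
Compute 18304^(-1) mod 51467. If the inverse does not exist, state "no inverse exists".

no inverse exists

Compute gcd(18304, 51467):
51467 = 2×18304 + 14859
18304 = 1×14859 + 3445
14859 = 4×3445 + 1079
3445 = 3×1079 + 208
1079 = 5×208 + 39
208 = 5×39 + 13
39 = 3×13 + 0
Since gcd = 13 > 1, 18304 is not a unit mod 51467.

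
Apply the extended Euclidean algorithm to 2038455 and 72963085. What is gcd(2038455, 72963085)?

Repeated division:
72963085 = 35×2038455 + 1617160
2038455 = 1×1617160 + 421295
1617160 = 3×421295 + 353275
421295 = 1×353275 + 68020
353275 = 5×68020 + 13175
68020 = 5×13175 + 2145
13175 = 6×2145 + 305
2145 = 7×305 + 10
305 = 30×10 + 5
10 = 2×5 + 0
gcd(2038455, 72963085) = 5.
Working backward:
5 = 305 − 30·10
5 = −30·2145 + 211·305
5 = 211·13175 − 1296·2145
5 = −1296·68020 + 6691·13175
5 = 6691·353275 − 34751·68020
5 = −34751·421295 + 41442·353275
5 = 41442·1617160 − 159077·421295
5 = −159077·2038455 + 200519·1617160
5 = 200519·72963085 − 7177242·2038455
So 5 = (200519)·72963085 + (-7177242)·2038455.

5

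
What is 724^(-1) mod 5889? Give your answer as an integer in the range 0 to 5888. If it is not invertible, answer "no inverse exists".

Apply the Euclidean algorithm to 5889 and 724:
5889 = 8×724 + 97
724 = 7×97 + 45
97 = 2×45 + 7
45 = 6×7 + 3
7 = 2×3 + 1
3 = 3×1 + 0
Since gcd(724, 5889) = 1, back-substitute to write 1 as a combination:
1 = 7 − 2·3
1 = −2·45 + 13·7
1 = 13·97 − 28·45
1 = −28·724 + 209·97
1 = 209·5889 − 1700·724
Hence 724⁻¹ ≡ -1700 ≡ 4189 (mod 5889).

4189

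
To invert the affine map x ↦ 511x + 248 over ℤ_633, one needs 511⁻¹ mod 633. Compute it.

gcd(633, 511) by repeated division:
633 = 1*511 + 122
511 = 4*122 + 23
122 = 5*23 + 7
23 = 3*7 + 2
7 = 3*2 + 1
2 = 2*1 + 0
Since gcd(511, 633) = 1, back-substitute to write 1 as a combination:
1 = 7 − 3·2
1 = −3·23 + 10·7
1 = 10·122 − 53·23
1 = −53·511 + 222·122
1 = 222·633 − 275·511
Thus 511·(-275) ≡ 1 (mod 633); reducing, -275 mod 633 = 358.

358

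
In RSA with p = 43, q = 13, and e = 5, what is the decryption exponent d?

φ(n) = (p−1)(q−1) = 42·12 = 504.
Need d with 5·d ≡ 1 (mod 504). Apply the extended Euclidean algorithm:
504 = 100×5 + 4
5 = 1×4 + 1
4 = 4×1 + 0
Back-substitute:
1 = 5 − 4
1 = −504 + 101·5
So 5·101 ≡ 1 (mod 504), hence d = 101.

101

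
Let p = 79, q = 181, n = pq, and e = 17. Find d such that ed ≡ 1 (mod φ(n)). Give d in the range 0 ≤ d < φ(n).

7433

φ(n) = (p−1)(q−1) = 78·180 = 14040.
Need d with 17·d ≡ 1 (mod 14040). Apply the extended Euclidean algorithm:
14040 = 825·17 + 15
17 = 1·15 + 2
15 = 7·2 + 1
2 = 2·1 + 0
Back-substitute:
1 = 15 − 7·2
1 = −7·17 + 8·15
1 = 8·14040 − 6607·17
So 17·(-6607) ≡ 1 (mod 14040), hence d ≡ -6607 ≡ 7433 (mod 14040).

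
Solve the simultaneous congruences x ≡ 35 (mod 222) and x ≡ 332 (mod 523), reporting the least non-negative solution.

Write x = 35 + 222·k. Then 222·k ≡ 332 − 35 ≡ 297 (mod 523).
Need 222⁻¹ mod 523. Extended Euclid on (523, 222):
523 = 2×222 + 79
222 = 2×79 + 64
79 = 1×64 + 15
64 = 4×15 + 4
15 = 3×4 + 3
4 = 1×3 + 1
3 = 3×1 + 0
Back-substitute:
1 = 4 − 3
1 = −15 + 4·4
1 = 4·64 − 17·15
1 = −17·79 + 21·64
1 = 21·222 − 59·79
1 = −59·523 + 139·222
222⁻¹ ≡ 139 (mod 523), so k ≡ 139·297 ≡ 489 (mod 523).
x = 35 + 222·489 = 108593.

108593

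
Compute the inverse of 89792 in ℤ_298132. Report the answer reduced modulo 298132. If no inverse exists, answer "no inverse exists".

no inverse exists

Compute gcd(89792, 298132):
298132 = 3×89792 + 28756
89792 = 3×28756 + 3524
28756 = 8×3524 + 564
3524 = 6×564 + 140
564 = 4×140 + 4
140 = 35×4 + 0
gcd(89792, 298132) = 4 ≠ 1, so 89792 has no multiplicative inverse modulo 298132.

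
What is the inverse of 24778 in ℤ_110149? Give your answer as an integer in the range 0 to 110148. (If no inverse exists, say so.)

Compute gcd(24778, 110149):
110149 = 4·24778 + 11037
24778 = 2·11037 + 2704
11037 = 4·2704 + 221
2704 = 12·221 + 52
221 = 4·52 + 13
52 = 4·13 + 0
The gcd is 13, not 1, hence no inverse exists.

no inverse exists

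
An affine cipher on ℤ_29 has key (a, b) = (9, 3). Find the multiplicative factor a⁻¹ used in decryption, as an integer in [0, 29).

13

gcd(29, 9) by repeated division:
29 = 3·9 + 2
9 = 4·2 + 1
2 = 2·1 + 0
gcd = 1, so the inverse exists. Back-substitute:
1 = 9 − 4·2
1 = −4·29 + 13·9
So 9·13 ≡ 1 (mod 29).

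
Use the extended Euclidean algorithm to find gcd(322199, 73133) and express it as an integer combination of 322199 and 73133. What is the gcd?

1

Apply Euclid's algorithm to 322199 and 73133:
322199 = 4*73133 + 29667
73133 = 2*29667 + 13799
29667 = 2*13799 + 2069
13799 = 6*2069 + 1385
2069 = 1*1385 + 684
1385 = 2*684 + 17
684 = 40*17 + 4
17 = 4*4 + 1
4 = 4*1 + 0
gcd(322199, 73133) = 1.
Express as a combination:
1 = 17 − 4·4
1 = −4·684 + 161·17
1 = 161·1385 − 326·684
1 = −326·2069 + 487·1385
1 = 487·13799 − 3248·2069
1 = −3248·29667 + 6983·13799
1 = 6983·73133 − 17214·29667
1 = −17214·322199 + 75839·73133
So 1 = (-17214)·322199 + (75839)·73133.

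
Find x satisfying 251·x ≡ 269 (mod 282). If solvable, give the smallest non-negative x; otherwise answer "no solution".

First find gcd(251, 282):
282 = 1×251 + 31
251 = 8×31 + 3
31 = 10×3 + 1
3 = 3×1 + 0
gcd = 1, so a unique solution mod 282 exists.
Back-substitute for the Bézout coefficients:
1 = 31 − 10·3
1 = −10·251 + 81·31
1 = 81·282 − 91·251
So 251·(-91) ≡ 1 (mod 282), giving 251⁻¹ ≡ 191.
x ≡ 251⁻¹·269 ≡ 191·269 ≡ 55 (mod 282).

55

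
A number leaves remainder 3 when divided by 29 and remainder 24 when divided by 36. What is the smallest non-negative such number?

Write x = 3 + 29·k. Then 29·k ≡ 24 − 3 ≡ 21 (mod 36).
Need 29⁻¹ mod 36. Extended Euclid on (36, 29):
36 = 1·29 + 7
29 = 4·7 + 1
7 = 7·1 + 0
Back-substitute:
1 = 29 − 4·7
1 = −4·36 + 5·29
29⁻¹ ≡ 5 (mod 36), so k ≡ 5·21 ≡ 33 (mod 36).
x = 3 + 29·33 = 960.

960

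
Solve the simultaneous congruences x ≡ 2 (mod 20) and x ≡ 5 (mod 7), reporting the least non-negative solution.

82

Write x = 2 + 20·k. Then 20·k ≡ 5 − 2 ≡ 3 (mod 7).
Need 20⁻¹ mod 7. Extended Euclid on (7, 6):
7 = 1×6 + 1
6 = 6×1 + 0
Back-substitute:
1 = 7 − 6
20⁻¹ ≡ 6 (mod 7), so k ≡ 6·3 ≡ 4 (mod 7).
x = 2 + 20·4 = 82.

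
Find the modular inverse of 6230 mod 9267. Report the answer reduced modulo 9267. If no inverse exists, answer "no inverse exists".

2792

gcd(9267, 6230) by repeated division:
9267 = 1×6230 + 3037
6230 = 2×3037 + 156
3037 = 19×156 + 73
156 = 2×73 + 10
73 = 7×10 + 3
10 = 3×3 + 1
3 = 3×1 + 0
The gcd is 1. Working backward:
1 = 10 − 3·3
1 = −3·73 + 22·10
1 = 22·156 − 47·73
1 = −47·3037 + 915·156
1 = 915·6230 − 1877·3037
1 = −1877·9267 + 2792·6230
So 6230·2792 ≡ 1 (mod 9267).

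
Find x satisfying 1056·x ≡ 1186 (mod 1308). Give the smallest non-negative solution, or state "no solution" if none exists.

no solution

gcd(1056, 1308):
1308 = 1·1056 + 252
1056 = 4·252 + 48
252 = 5·48 + 12
48 = 4·12 + 0
gcd = 12, but 12 ∤ 1186, so the congruence has no solution.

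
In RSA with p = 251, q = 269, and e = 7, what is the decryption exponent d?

φ(n) = (p−1)(q−1) = 250·268 = 67000.
Need d with 7·d ≡ 1 (mod 67000). Apply the extended Euclidean algorithm:
67000 = 9571×7 + 3
7 = 2×3 + 1
3 = 3×1 + 0
Back-substitute:
1 = 7 − 2·3
1 = −2·67000 + 19143·7
So 7·19143 ≡ 1 (mod 67000), hence d = 19143.

19143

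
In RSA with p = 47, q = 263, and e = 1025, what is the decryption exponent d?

729

φ(n) = (p−1)(q−1) = 46·262 = 12052.
Need d with 1025·d ≡ 1 (mod 12052). Apply the extended Euclidean algorithm:
12052 = 11·1025 + 777
1025 = 1·777 + 248
777 = 3·248 + 33
248 = 7·33 + 17
33 = 1·17 + 16
17 = 1·16 + 1
16 = 16·1 + 0
Back-substitute:
1 = 17 − 16
1 = −33 + 2·17
1 = 2·248 − 15·33
1 = −15·777 + 47·248
1 = 47·1025 − 62·777
1 = −62·12052 + 729·1025
So 1025·729 ≡ 1 (mod 12052), hence d = 729.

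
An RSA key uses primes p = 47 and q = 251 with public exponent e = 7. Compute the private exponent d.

φ(n) = (p−1)(q−1) = 46·250 = 11500.
Need d with 7·d ≡ 1 (mod 11500). Apply the extended Euclidean algorithm:
11500 = 1642*7 + 6
7 = 1*6 + 1
6 = 6*1 + 0
Back-substitute:
1 = 7 − 6
1 = −11500 + 1643·7
So 7·1643 ≡ 1 (mod 11500), hence d = 1643.

1643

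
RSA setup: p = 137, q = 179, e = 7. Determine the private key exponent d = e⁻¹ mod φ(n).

φ(n) = (p−1)(q−1) = 136·178 = 24208.
Need d with 7·d ≡ 1 (mod 24208). Apply the extended Euclidean algorithm:
24208 = 3458×7 + 2
7 = 3×2 + 1
2 = 2×1 + 0
Back-substitute:
1 = 7 − 3·2
1 = −3·24208 + 10375·7
So 7·10375 ≡ 1 (mod 24208), hence d = 10375.

10375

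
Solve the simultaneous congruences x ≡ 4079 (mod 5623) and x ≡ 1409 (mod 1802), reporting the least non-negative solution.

Write x = 4079 + 5623·k. Then 5623·k ≡ 1409 − 4079 ≡ 934 (mod 1802).
Need 5623⁻¹ mod 1802. Extended Euclid on (1802, 217):
1802 = 8×217 + 66
217 = 3×66 + 19
66 = 3×19 + 9
19 = 2×9 + 1
9 = 9×1 + 0
Back-substitute:
1 = 19 − 2·9
1 = −2·66 + 7·19
1 = 7·217 − 23·66
1 = −23·1802 + 191·217
5623⁻¹ ≡ 191 (mod 1802), so k ≡ 191·934 ≡ 1798 (mod 1802).
x = 4079 + 5623·1798 = 10114233.

10114233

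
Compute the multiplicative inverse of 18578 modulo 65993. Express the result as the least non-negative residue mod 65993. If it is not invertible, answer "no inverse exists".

2007

Apply the Euclidean algorithm to 65993 and 18578:
65993 = 3*18578 + 10259
18578 = 1*10259 + 8319
10259 = 1*8319 + 1940
8319 = 4*1940 + 559
1940 = 3*559 + 263
559 = 2*263 + 33
263 = 7*33 + 32
33 = 1*32 + 1
32 = 32*1 + 0
gcd = 1, so the inverse exists. Back-substitute:
1 = 33 − 32
1 = −263 + 8·33
1 = 8·559 − 17·263
1 = −17·1940 + 59·559
1 = 59·8319 − 253·1940
1 = −253·10259 + 312·8319
1 = 312·18578 − 565·10259
1 = −565·65993 + 2007·18578
So 18578·2007 ≡ 1 (mod 65993).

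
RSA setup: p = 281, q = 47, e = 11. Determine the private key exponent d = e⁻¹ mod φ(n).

1171

φ(n) = (p−1)(q−1) = 280·46 = 12880.
Need d with 11·d ≡ 1 (mod 12880). Apply the extended Euclidean algorithm:
12880 = 1170×11 + 10
11 = 1×10 + 1
10 = 10×1 + 0
Back-substitute:
1 = 11 − 10
1 = −12880 + 1171·11
So 11·1171 ≡ 1 (mod 12880), hence d = 1171.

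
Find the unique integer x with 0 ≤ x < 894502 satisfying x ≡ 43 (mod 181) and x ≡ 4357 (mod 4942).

Write x = 43 + 181·k. Then 181·k ≡ 4357 − 43 ≡ 4314 (mod 4942).
Need 181⁻¹ mod 4942. Extended Euclid on (4942, 181):
4942 = 27*181 + 55
181 = 3*55 + 16
55 = 3*16 + 7
16 = 2*7 + 2
7 = 3*2 + 1
2 = 2*1 + 0
Back-substitute:
1 = 7 − 3·2
1 = −3·16 + 7·7
1 = 7·55 − 24·16
1 = −24·181 + 79·55
1 = 79·4942 − 2157·181
181⁻¹ ≡ 2785 (mod 4942), so k ≡ 2785·4314 ≡ 488 (mod 4942).
x = 43 + 181·488 = 88371.

88371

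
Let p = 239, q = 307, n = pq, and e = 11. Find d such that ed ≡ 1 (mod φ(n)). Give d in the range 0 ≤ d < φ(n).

φ(n) = (p−1)(q−1) = 238·306 = 72828.
Need d with 11·d ≡ 1 (mod 72828). Apply the extended Euclidean algorithm:
72828 = 6620*11 + 8
11 = 1*8 + 3
8 = 2*3 + 2
3 = 1*2 + 1
2 = 2*1 + 0
Back-substitute:
1 = 3 − 2
1 = −8 + 3·3
1 = 3·11 − 4·8
1 = −4·72828 + 26483·11
So 11·26483 ≡ 1 (mod 72828), hence d = 26483.

26483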